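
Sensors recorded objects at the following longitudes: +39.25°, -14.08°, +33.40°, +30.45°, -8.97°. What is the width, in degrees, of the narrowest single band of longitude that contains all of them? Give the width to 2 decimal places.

53.33°

Sort the longitudes: -14.08°, -8.97°, +30.45°, +33.40°, +39.25°.
Eastward gaps between consecutive values (wrapping around): 5.11°, 39.42°, 2.95°, 5.85°, 306.67°.
Largest gap = 306.67° ⇒ minimal covering band is its complement: 360° − 306.67° = 53.33°.
Band runs from -14.08° eastward to +39.25°.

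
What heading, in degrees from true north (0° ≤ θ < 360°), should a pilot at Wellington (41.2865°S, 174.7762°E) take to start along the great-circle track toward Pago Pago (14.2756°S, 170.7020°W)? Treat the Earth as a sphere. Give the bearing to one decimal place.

29.3°

Δλ = -170.7020 − 174.7762 = -345.4782°; wrapped into (−180°, 180°]: 14.5218°.
θ = atan2( sin Δλ · cos φ₂ , cos φ₁ · sin φ₂ − sin φ₁ · cos φ₂ · cos Δλ )
  = atan2(0.24301, 0.43373) = 29.260° → normalised to [0°, 360°): 29.260°.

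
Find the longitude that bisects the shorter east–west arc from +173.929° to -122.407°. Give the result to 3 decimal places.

-154.239°

Signed shortest Δλ from +173.929° to -122.407° is +63.664°.
Midpoint longitude = +173.929° + (+63.664°)/2 = +173.929° + 31.832° = +205.761°.
Normalise into (−180°, 180°]: -154.239°.
(The naïve average (+173.929 + -122.407)/2 = 25.761° is on the wrong side of the globe.)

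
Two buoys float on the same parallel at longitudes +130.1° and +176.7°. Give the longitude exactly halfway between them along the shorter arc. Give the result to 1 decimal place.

+153.4°

Signed shortest Δλ from +130.1° to +176.7° is +46.6°.
Midpoint longitude = +130.1° + (+46.6°)/2 = +130.1° + 23.3° = +153.4°.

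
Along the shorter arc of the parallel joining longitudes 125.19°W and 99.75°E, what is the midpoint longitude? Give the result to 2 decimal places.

167.28°E

Signed shortest Δλ from -125.19° to +99.75° is -135.06°.
Midpoint longitude = -125.19° + (-135.06°)/2 = -125.19° − 67.53° = -192.72°.
Normalise into (−180°, 180°]: +167.28°.
(The naïve average (-125.19 + +99.75)/2 = -12.72° is on the wrong side of the globe.)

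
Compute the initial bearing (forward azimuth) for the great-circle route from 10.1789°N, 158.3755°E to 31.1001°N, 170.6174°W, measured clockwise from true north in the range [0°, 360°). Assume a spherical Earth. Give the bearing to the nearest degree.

Δλ = -170.6174 − 158.3755 = -328.9929°; wrapped into (−180°, 180°]: 31.0071°.
θ = atan2( sin Δλ · cos φ₂ , cos φ₁ · sin φ₂ − sin φ₁ · cos φ₂ · cos Δλ )
  = atan2(0.44110, 0.37871) = 49.352° → normalised to [0°, 360°): 49.352°.

49°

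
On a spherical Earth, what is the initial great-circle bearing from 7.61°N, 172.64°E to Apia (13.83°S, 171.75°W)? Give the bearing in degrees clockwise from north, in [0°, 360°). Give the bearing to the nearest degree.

144°

Δλ = -171.75 − 172.64 = -344.39°; wrapped into (−180°, 180°]: 15.61°.
θ = atan2( sin Δλ · cos φ₂ , cos φ₁ · sin φ₂ − sin φ₁ · cos φ₂ · cos Δλ )
  = atan2(0.26129, -0.36078) = 144.087° → normalised to [0°, 360°): 144.087°.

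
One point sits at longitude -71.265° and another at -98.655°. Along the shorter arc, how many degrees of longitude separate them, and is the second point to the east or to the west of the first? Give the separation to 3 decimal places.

Raw difference: -98.655 − -71.265 = -27.39°.
Normalise into (−180°, 180°]: -27.39° stays -27.39°.
Negative ⇒ the second point lies to the west; separation 27.390°.

27.390° west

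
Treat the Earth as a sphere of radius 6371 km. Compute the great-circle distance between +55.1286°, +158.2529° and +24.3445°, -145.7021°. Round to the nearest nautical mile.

3063 nmi

Δλ = -145.7021 − 158.2529 = -303.9550°; wrapped into (−180°, 180°]: 56.0450°.
Δφ = 24.3445 − 55.1286 = -30.7841°.
a = sin²(Δφ/2) + cos φ₁ · cos φ₂ · sin²(Δλ/2) = 0.185427.
c = 2·atan2(√a, √(1−a)) = 0.89034 rad → d = 6371·c ≈ 5672.37 km ≈ 3062.83 nmi.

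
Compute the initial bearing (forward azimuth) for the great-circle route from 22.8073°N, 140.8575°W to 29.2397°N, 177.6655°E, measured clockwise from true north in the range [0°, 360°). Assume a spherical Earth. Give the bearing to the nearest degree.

289°

Δλ = 177.6655 − -140.8575 = 318.5230°; wrapped into (−180°, 180°]: -41.4770°.
θ = atan2( sin Δλ · cos φ₂ , cos φ₁ · sin φ₂ − sin φ₁ · cos φ₂ · cos Δλ )
  = atan2(-0.57793, 0.19685) = -71.190° → normalised to [0°, 360°): 288.810°.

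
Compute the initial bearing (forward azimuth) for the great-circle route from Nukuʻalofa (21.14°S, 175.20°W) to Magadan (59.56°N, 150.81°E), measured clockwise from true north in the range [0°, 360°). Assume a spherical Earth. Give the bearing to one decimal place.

Δλ = 150.81 − -175.20 = 326.01°; wrapped into (−180°, 180°]: -33.99°.
θ = atan2( sin Δλ · cos φ₂ , cos φ₁ · sin φ₂ − sin φ₁ · cos φ₂ · cos Δλ )
  = atan2(-0.28323, 0.95564) = -16.509° → normalised to [0°, 360°): 343.491°.

343.5°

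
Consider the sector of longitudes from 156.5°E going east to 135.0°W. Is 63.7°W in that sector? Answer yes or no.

No

Band width going east from +156.5° to -135.0°: ((-135.0 − 156.5) mod 360) = 68.5°.
Offset of -63.7° east of the west edge: ((-63.7 − 156.5) mod 360) = 139.8°.
139.8° > 68.5° ⇒ outside.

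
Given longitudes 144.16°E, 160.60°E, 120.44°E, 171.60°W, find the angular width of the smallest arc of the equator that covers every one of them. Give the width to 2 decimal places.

Sort the longitudes: -171.60°, +120.44°, +144.16°, +160.60°.
Eastward gaps between consecutive values (wrapping around): 292.04°, 23.72°, 16.44°, 27.80°.
Largest gap = 292.04° ⇒ minimal covering band is its complement: 360° − 292.04° = 67.96°.
Band runs from +120.44° eastward to -171.60°, crossing the antimeridian.

67.96°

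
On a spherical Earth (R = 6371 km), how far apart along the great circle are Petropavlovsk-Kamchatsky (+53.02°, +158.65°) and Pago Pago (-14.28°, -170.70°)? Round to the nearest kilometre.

Δλ = -170.70 − 158.65 = -329.35°; wrapped into (−180°, 180°]: 30.65°.
Δφ = -14.28 − 53.02 = -67.30°.
a = sin²(Δφ/2) + cos φ₁ · cos φ₂ · sin²(Δλ/2) = 0.347767.
c = 2·atan2(√a, √(1−a)) = 1.26142 rad → d = 6371·c ≈ 8036.49 km.

8036 km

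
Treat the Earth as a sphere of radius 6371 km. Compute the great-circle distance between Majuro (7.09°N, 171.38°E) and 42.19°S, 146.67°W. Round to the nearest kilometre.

6934 km

Δλ = -146.67 − 171.38 = -318.05°; wrapped into (−180°, 180°]: 41.95°.
Δφ = -42.19 − 7.09 = -49.28°.
a = sin²(Δφ/2) + cos φ₁ · cos φ₂ · sin²(Δλ/2) = 0.268031.
c = 2·atan2(√a, √(1−a)) = 1.08836 rad → d = 6371·c ≈ 6933.95 km.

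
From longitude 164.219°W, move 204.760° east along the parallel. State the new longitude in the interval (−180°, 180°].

Start at -164.219°; shift +204.760° → +40.541°.
+40.541° already lies in (−180°, 180°].

40.541°E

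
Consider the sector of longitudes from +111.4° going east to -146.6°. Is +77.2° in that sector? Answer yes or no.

Band width going east from +111.4° to -146.6°: ((-146.6 − 111.4) mod 360) = 102.0°.
Offset of +77.2° east of the west edge: ((77.2 − 111.4) mod 360) = 325.8°.
325.8° > 102.0° ⇒ outside.

No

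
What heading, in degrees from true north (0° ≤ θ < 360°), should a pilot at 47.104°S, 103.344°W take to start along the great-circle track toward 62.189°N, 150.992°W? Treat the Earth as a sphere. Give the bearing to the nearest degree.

337°

Δλ = -150.992 − -103.344 = -47.648°.
θ = atan2( sin Δλ · cos φ₂ , cos φ₁ · sin φ₂ − sin φ₁ · cos φ₂ · cos Δλ )
  = atan2(-0.34479, 0.83231) = -22.502° → normalised to [0°, 360°): 337.498°.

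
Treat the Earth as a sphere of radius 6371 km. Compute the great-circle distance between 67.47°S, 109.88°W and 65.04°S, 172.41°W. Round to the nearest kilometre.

2693 km

Δλ = -172.41 − -109.88 = -62.53°.
Δφ = -65.04 − -67.47 = 2.43°.
a = sin²(Δφ/2) + cos φ₁ · cos φ₂ · sin²(Δλ/2) = 0.044002.
c = 2·atan2(√a, √(1−a)) = 0.42267 rad → d = 6371·c ≈ 2692.86 km.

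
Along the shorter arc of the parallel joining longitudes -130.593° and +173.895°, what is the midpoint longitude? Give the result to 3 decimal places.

-158.349°

Signed shortest Δλ from -130.593° to +173.895° is -55.512°.
Midpoint longitude = -130.593° + (-55.512°)/2 = -130.593° − 27.756° = -158.349°.
(The naïve average (-130.593 + +173.895)/2 = 21.651° is on the wrong side of the globe.)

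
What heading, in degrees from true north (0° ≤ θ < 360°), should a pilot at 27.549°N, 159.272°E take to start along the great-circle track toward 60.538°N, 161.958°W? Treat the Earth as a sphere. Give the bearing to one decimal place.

Δλ = -161.958 − 159.272 = -321.230°; wrapped into (−180°, 180°]: 38.770°.
θ = atan2( sin Δλ · cos φ₂ , cos φ₁ · sin φ₂ − sin φ₁ · cos φ₂ · cos Δλ )
  = atan2(0.30799, 0.59460) = 27.383° → normalised to [0°, 360°): 27.383°.

27.4°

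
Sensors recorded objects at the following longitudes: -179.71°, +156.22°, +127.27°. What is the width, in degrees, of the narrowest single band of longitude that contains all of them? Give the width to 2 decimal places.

53.02°

Sort the longitudes: -179.71°, +127.27°, +156.22°.
Eastward gaps between consecutive values (wrapping around): 306.98°, 28.95°, 24.07°.
Largest gap = 306.98° ⇒ minimal covering band is its complement: 360° − 306.98° = 53.02°.
Band runs from +127.27° eastward to -179.71°, crossing the antimeridian.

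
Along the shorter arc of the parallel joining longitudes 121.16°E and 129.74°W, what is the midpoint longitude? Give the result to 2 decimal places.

Signed shortest Δλ from +121.16° to -129.74° is +109.10°.
Midpoint longitude = +121.16° + (+109.10°)/2 = +121.16° + 54.55° = +175.71°.
(The naïve average (+121.16 + -129.74)/2 = -4.29° is on the wrong side of the globe.)

175.71°E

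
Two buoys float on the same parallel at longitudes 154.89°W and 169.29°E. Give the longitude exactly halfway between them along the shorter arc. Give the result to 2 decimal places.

Signed shortest Δλ from -154.89° to +169.29° is -35.82°.
Midpoint longitude = -154.89° + (-35.82°)/2 = -154.89° − 17.91° = -172.80°.
(The naïve average (-154.89 + +169.29)/2 = 7.2° is on the wrong side of the globe.)

172.80°W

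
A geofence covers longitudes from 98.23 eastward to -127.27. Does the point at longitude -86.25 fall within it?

No

Band width going east from +98.23° to -127.27°: ((-127.27 − 98.23) mod 360) = 134.50°.
Offset of -86.25° east of the west edge: ((-86.25 − 98.23) mod 360) = 175.52°.
175.52° > 134.50° ⇒ outside.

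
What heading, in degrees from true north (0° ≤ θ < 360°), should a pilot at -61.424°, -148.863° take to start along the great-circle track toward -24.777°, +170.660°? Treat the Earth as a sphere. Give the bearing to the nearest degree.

305°

Δλ = 170.660 − -148.863 = 319.523°; wrapped into (−180°, 180°]: -40.477°.
θ = atan2( sin Δλ · cos φ₂ , cos φ₁ · sin φ₂ − sin φ₁ · cos φ₂ · cos Δλ )
  = atan2(-0.58939, 0.40605) = -55.435° → normalised to [0°, 360°): 304.565°.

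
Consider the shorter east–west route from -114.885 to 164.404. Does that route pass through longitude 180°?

Yes

Naïve |164.404 − -114.885| = 279.289° > 180°, so the shorter arc goes the other way round — across 180°.
Signed shortest Δλ = ((164.404 − -114.885 + 180) mod 360) − 180 = -80.711°.
Going west by 80.711° from -114.885° passes through 180° before reaching +164.404°.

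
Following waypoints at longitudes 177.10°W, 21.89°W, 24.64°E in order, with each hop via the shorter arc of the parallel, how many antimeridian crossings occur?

0

Leg 1: -177.10° → -21.89°, shortest Δλ = 155.21° (east) — does not cross 180°.
Leg 2: -21.89° → +24.64°, shortest Δλ = 46.53° (east) — does not cross 180°.
Total crossings: 0.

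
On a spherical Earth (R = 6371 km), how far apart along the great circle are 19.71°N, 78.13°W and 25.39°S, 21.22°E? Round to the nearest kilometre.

Δλ = 21.22 − -78.13 = 99.35°.
Δφ = -25.39 − 19.71 = -45.10°.
a = sin²(Δφ/2) + cos φ₁ · cos φ₂ · sin²(Δλ/2) = 0.641391.
c = 2·atan2(√a, √(1−a)) = 1.85749 rad → d = 6371·c ≈ 11834.07 km.

11834 km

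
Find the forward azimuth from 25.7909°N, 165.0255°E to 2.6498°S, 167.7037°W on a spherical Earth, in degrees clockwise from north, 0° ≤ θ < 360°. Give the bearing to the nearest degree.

Δλ = -167.7037 − 165.0255 = -332.7292°; wrapped into (−180°, 180°]: 27.2708°.
θ = atan2( sin Δλ · cos φ₂ , cos φ₁ · sin φ₂ − sin φ₁ · cos φ₂ · cos Δλ )
  = atan2(0.45771, -0.42794) = 133.075° → normalised to [0°, 360°): 133.075°.

133°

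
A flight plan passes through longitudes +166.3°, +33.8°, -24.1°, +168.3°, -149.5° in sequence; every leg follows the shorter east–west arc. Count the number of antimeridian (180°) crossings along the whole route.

Leg 1: +166.3° → +33.8°, shortest Δλ = -132.5° (west) — does not cross 180°.
Leg 2: +33.8° → -24.1°, shortest Δλ = -57.9° (west) — does not cross 180°.
Leg 3: -24.1° → +168.3°, shortest Δλ = -167.6° (west) — crosses 180°.
Leg 4: +168.3° → -149.5°, shortest Δλ = 42.2° (east) — crosses 180°.
Total crossings: 2.

2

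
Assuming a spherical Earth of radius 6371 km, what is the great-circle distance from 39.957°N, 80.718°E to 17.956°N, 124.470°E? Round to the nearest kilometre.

Δλ = 124.470 − 80.718 = 43.752°.
Δφ = 17.956 − 39.957 = -22.001°.
a = sin²(Δφ/2) + cos φ₁ · cos φ₂ · sin²(Δλ/2) = 0.137645.
c = 2·atan2(√a, √(1−a)) = 0.76018 rad → d = 6371·c ≈ 4843.13 km.

4843 km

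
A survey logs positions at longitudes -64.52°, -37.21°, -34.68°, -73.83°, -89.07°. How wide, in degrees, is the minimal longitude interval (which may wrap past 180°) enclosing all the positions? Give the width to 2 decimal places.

Sort the longitudes: -89.07°, -73.83°, -64.52°, -37.21°, -34.68°.
Eastward gaps between consecutive values (wrapping around): 15.24°, 9.31°, 27.31°, 2.53°, 305.61°.
Largest gap = 305.61° ⇒ minimal covering band is its complement: 360° − 305.61° = 54.39°.
Band runs from -89.07° eastward to -34.68°.

54.39°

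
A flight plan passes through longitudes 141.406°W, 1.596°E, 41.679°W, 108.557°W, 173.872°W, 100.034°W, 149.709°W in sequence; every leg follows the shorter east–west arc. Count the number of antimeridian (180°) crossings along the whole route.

0

Leg 1: -141.406° → +1.596°, shortest Δλ = 143.002° (east) — does not cross 180°.
Leg 2: +1.596° → -41.679°, shortest Δλ = -43.275° (west) — does not cross 180°.
Leg 3: -41.679° → -108.557°, shortest Δλ = -66.878° (west) — does not cross 180°.
Leg 4: -108.557° → -173.872°, shortest Δλ = -65.315° (west) — does not cross 180°.
Leg 5: -173.872° → -100.034°, shortest Δλ = 73.838° (east) — does not cross 180°.
Leg 6: -100.034° → -149.709°, shortest Δλ = -49.675° (west) — does not cross 180°.
Total crossings: 0.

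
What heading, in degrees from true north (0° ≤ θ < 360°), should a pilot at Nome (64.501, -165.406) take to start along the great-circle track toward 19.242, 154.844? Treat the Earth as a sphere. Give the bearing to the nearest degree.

Δλ = 154.844 − -165.406 = 320.250°; wrapped into (−180°, 180°]: -39.750°.
θ = atan2( sin Δλ · cos φ₂ , cos φ₁ · sin φ₂ − sin φ₁ · cos φ₂ · cos Δλ )
  = atan2(-0.60372, -0.51331) = -130.373° → normalised to [0°, 360°): 229.627°.

230°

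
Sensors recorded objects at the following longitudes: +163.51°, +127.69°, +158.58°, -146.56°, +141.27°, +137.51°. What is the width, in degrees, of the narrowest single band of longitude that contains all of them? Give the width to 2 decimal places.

85.75°

Sort the longitudes: -146.56°, +127.69°, +137.51°, +141.27°, +158.58°, +163.51°.
Eastward gaps between consecutive values (wrapping around): 274.25°, 9.82°, 3.76°, 17.31°, 4.93°, 49.93°.
Largest gap = 274.25° ⇒ minimal covering band is its complement: 360° − 274.25° = 85.75°.
Band runs from +127.69° eastward to -146.56°, crossing the antimeridian.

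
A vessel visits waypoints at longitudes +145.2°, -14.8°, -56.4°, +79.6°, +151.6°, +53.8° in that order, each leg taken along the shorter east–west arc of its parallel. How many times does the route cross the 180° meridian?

Leg 1: +145.2° → -14.8°, shortest Δλ = -160.0° (west) — does not cross 180°.
Leg 2: -14.8° → -56.4°, shortest Δλ = -41.6° (west) — does not cross 180°.
Leg 3: -56.4° → +79.6°, shortest Δλ = 136.0° (east) — does not cross 180°.
Leg 4: +79.6° → +151.6°, shortest Δλ = 72.0° (east) — does not cross 180°.
Leg 5: +151.6° → +53.8°, shortest Δλ = -97.8° (west) — does not cross 180°.
Total crossings: 0.

0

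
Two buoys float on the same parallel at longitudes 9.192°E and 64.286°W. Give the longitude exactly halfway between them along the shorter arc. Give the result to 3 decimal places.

27.547°W

Signed shortest Δλ from +9.192° to -64.286° is -73.478°.
Midpoint longitude = +9.192° + (-73.478°)/2 = +9.192° − 36.739° = -27.547°.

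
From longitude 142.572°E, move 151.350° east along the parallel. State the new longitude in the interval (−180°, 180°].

66.078°W

Start at +142.572°; shift +151.350° → +293.922°.
+293.922° lies outside (−180°, 180°]; subtract 360° → -66.078°.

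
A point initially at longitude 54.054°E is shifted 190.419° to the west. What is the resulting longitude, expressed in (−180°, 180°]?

Start at +54.054°; shift −190.419° → -136.365°.
-136.365° already lies in (−180°, 180°].

136.365°W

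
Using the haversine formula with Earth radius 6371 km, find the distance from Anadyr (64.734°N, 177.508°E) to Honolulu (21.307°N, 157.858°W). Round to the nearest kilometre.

Δλ = -157.858 − 177.508 = -335.366°; wrapped into (−180°, 180°]: 24.634°.
Δφ = 21.307 − 64.734 = -43.427°.
a = sin²(Δφ/2) + cos φ₁ · cos φ₂ · sin²(Δλ/2) = 0.154970.
c = 2·atan2(√a, √(1−a)) = 0.80922 rad → d = 6371·c ≈ 5155.56 km.

5156 km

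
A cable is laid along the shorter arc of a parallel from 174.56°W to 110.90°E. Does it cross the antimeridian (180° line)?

Naïve |110.90 − -174.56| = 285.46° > 180°, so the shorter arc goes the other way round — across 180°.
Signed shortest Δλ = ((110.90 − -174.56 + 180) mod 360) − 180 = -74.54°.
Going west by 74.54° from -174.56° passes through 180° before reaching +110.90°.

Yes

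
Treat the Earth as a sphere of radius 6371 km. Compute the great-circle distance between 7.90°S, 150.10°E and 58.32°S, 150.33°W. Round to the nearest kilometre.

Δλ = -150.33 − 150.10 = -300.43°; wrapped into (−180°, 180°]: 59.57°.
Δφ = -58.32 − -7.90 = -50.42°.
a = sin²(Δφ/2) + cos φ₁ · cos φ₂ · sin²(Δλ/2) = 0.309783.
c = 2·atan2(√a, √(1−a)) = 1.18053 rad → d = 6371·c ≈ 7521.17 km.

7521 km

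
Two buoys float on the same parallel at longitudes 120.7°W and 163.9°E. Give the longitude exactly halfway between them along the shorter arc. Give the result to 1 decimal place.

Signed shortest Δλ from -120.7° to +163.9° is -75.4°.
Midpoint longitude = -120.7° + (-75.4°)/2 = -120.7° − 37.7° = -158.4°.
(The naïve average (-120.7 + +163.9)/2 = 21.6° is on the wrong side of the globe.)

158.4°W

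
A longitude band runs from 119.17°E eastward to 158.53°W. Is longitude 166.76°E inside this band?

Yes

Band width going east from +119.17° to -158.53°: ((-158.53 − 119.17) mod 360) = 82.30°.
Offset of +166.76° east of the west edge: ((166.76 − 119.17) mod 360) = 47.59°.
47.59° ≤ 82.30° ⇒ inside.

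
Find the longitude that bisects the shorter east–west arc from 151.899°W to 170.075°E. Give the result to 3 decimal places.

170.912°W

Signed shortest Δλ from -151.899° to +170.075° is -38.026°.
Midpoint longitude = -151.899° + (-38.026°)/2 = -151.899° − 19.013° = -170.912°.
(The naïve average (-151.899 + +170.075)/2 = 9.088° is on the wrong side of the globe.)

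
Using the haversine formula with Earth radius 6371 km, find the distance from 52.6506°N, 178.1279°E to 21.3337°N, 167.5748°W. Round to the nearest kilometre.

3691 km

Δλ = -167.5748 − 178.1279 = -345.7027°; wrapped into (−180°, 180°]: 14.2973°.
Δφ = 21.3337 − 52.6506 = -31.3169°.
a = sin²(Δφ/2) + cos φ₁ · cos φ₂ · sin²(Δλ/2) = 0.081599.
c = 2·atan2(√a, √(1−a)) = 0.57938 rad → d = 6371·c ≈ 3691.22 km.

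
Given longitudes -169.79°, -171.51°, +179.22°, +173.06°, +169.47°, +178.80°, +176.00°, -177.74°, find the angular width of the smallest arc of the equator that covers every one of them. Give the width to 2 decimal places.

20.74°

Sort the longitudes: -177.74°, -171.51°, -169.79°, +169.47°, +173.06°, +176.00°, +178.80°, +179.22°.
Eastward gaps between consecutive values (wrapping around): 6.23°, 1.72°, 339.26°, 3.59°, 2.94°, 2.80°, 0.42°, 3.04°.
Largest gap = 339.26° ⇒ minimal covering band is its complement: 360° − 339.26° = 20.74°.
Band runs from +169.47° eastward to -169.79°, crossing the antimeridian.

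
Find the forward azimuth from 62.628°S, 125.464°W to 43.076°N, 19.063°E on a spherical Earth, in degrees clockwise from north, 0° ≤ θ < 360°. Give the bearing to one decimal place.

Δλ = 19.063 − -125.464 = 144.527°.
θ = atan2( sin Δλ · cos φ₂ , cos φ₁ · sin φ₂ − sin φ₁ · cos φ₂ · cos Δλ )
  = atan2(0.42389, -0.21426) = 116.815° → normalised to [0°, 360°): 116.815°.

116.8°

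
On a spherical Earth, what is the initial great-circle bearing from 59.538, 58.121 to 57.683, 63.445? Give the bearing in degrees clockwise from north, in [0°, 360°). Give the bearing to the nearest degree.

121°

Δλ = 63.445 − 58.121 = 5.324°.
θ = atan2( sin Δλ · cos φ₂ , cos φ₁ · sin φ₂ − sin φ₁ · cos φ₂ · cos Δλ )
  = atan2(0.04960, -0.03038) = 121.487° → normalised to [0°, 360°): 121.487°.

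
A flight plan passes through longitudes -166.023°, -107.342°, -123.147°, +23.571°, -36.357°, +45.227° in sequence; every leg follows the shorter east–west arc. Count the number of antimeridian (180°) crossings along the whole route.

0

Leg 1: -166.023° → -107.342°, shortest Δλ = 58.681° (east) — does not cross 180°.
Leg 2: -107.342° → -123.147°, shortest Δλ = -15.805° (west) — does not cross 180°.
Leg 3: -123.147° → +23.571°, shortest Δλ = 146.718° (east) — does not cross 180°.
Leg 4: +23.571° → -36.357°, shortest Δλ = -59.928° (west) — does not cross 180°.
Leg 5: -36.357° → +45.227°, shortest Δλ = 81.584° (east) — does not cross 180°.
Total crossings: 0.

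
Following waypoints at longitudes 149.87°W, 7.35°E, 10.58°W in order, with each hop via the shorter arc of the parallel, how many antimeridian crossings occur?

0

Leg 1: -149.87° → +7.35°, shortest Δλ = 157.22° (east) — does not cross 180°.
Leg 2: +7.35° → -10.58°, shortest Δλ = -17.93° (west) — does not cross 180°.
Total crossings: 0.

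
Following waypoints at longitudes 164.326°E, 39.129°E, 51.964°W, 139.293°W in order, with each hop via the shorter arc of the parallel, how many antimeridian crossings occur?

0

Leg 1: +164.326° → +39.129°, shortest Δλ = -125.197° (west) — does not cross 180°.
Leg 2: +39.129° → -51.964°, shortest Δλ = -91.093° (west) — does not cross 180°.
Leg 3: -51.964° → -139.293°, shortest Δλ = -87.329° (west) — does not cross 180°.
Total crossings: 0.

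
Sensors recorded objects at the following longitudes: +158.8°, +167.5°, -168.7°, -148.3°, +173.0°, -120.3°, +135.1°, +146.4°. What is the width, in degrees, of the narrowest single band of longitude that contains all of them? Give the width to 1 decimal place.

104.6°

Sort the longitudes: -168.7°, -148.3°, -120.3°, +135.1°, +146.4°, +158.8°, +167.5°, +173.0°.
Eastward gaps between consecutive values (wrapping around): 20.4°, 28.0°, 255.4°, 11.3°, 12.4°, 8.7°, 5.5°, 18.3°.
Largest gap = 255.4° ⇒ minimal covering band is its complement: 360° − 255.4° = 104.6°.
Band runs from +135.1° eastward to -120.3°, crossing the antimeridian.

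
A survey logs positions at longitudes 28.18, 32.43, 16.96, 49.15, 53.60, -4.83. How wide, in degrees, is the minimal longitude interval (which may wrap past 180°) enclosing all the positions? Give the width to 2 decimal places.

Sort the longitudes: -4.83°, +16.96°, +28.18°, +32.43°, +49.15°, +53.60°.
Eastward gaps between consecutive values (wrapping around): 21.79°, 11.22°, 4.25°, 16.72°, 4.45°, 301.57°.
Largest gap = 301.57° ⇒ minimal covering band is its complement: 360° − 301.57° = 58.43°.
Band runs from -4.83° eastward to +53.60°.

58.43°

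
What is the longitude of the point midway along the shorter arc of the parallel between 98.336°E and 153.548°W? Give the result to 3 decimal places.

152.394°E

Signed shortest Δλ from +98.336° to -153.548° is +108.116°.
Midpoint longitude = +98.336° + (+108.116°)/2 = +98.336° + 54.058° = +152.394°.
(The naïve average (+98.336 + -153.548)/2 = -27.606° is on the wrong side of the globe.)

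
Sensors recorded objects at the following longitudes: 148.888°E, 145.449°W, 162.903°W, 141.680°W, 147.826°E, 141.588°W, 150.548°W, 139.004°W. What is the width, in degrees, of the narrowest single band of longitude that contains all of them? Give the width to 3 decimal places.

73.170°

Sort the longitudes: -162.903°, -150.548°, -145.449°, -141.680°, -141.588°, -139.004°, +147.826°, +148.888°.
Eastward gaps between consecutive values (wrapping around): 12.355°, 5.099°, 3.769°, 0.092°, 2.584°, 286.830°, 1.062°, 48.209°.
Largest gap = 286.830° ⇒ minimal covering band is its complement: 360° − 286.830° = 73.170°.
Band runs from +147.826° eastward to -139.004°, crossing the antimeridian.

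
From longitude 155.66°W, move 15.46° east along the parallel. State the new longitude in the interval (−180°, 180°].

Start at -155.66°; shift +15.46° → -140.20°.
-140.20° already lies in (−180°, 180°].

140.20°W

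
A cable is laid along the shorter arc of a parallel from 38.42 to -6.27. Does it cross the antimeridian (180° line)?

Signed shortest Δλ = ((-6.27 − 38.42 + 180) mod 360) − 180 = -44.69°.
Going west by 44.69° from +38.42° reaches -6.27° without touching 180°.

No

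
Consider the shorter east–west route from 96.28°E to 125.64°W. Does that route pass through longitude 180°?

Yes

Naïve |-125.64 − 96.28| = 221.92° > 180°, so the shorter arc goes the other way round — across 180°.
Signed shortest Δλ = ((-125.64 − 96.28 + 180) mod 360) − 180 = 138.08°.
Going east by 138.08° from +96.28° passes through 180° before reaching -125.64°.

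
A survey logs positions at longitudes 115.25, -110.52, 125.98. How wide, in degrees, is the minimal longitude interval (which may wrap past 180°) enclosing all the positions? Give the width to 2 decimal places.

Sort the longitudes: -110.52°, +115.25°, +125.98°.
Eastward gaps between consecutive values (wrapping around): 225.77°, 10.73°, 123.50°.
Largest gap = 225.77° ⇒ minimal covering band is its complement: 360° − 225.77° = 134.23°.
Band runs from +115.25° eastward to -110.52°, crossing the antimeridian.

134.23°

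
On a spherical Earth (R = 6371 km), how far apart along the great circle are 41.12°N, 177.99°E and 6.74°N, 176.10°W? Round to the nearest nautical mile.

Δλ = -176.10 − 177.99 = -354.09°; wrapped into (−180°, 180°]: 5.91°.
Δφ = 6.74 − 41.12 = -34.38°.
a = sin²(Δφ/2) + cos φ₁ · cos φ₂ · sin²(Δλ/2) = 0.089333.
c = 2·atan2(√a, √(1−a)) = 0.60705 rad → d = 6371·c ≈ 3867.52 km ≈ 2088.29 nmi.

2088 nmi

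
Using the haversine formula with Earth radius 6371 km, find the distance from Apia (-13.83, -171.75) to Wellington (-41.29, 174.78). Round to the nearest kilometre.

3320 km

Δλ = 174.78 − -171.75 = 346.53°; wrapped into (−180°, 180°]: -13.47°.
Δφ = -41.29 − -13.83 = -27.46°.
a = sin²(Δφ/2) + cos φ₁ · cos φ₂ · sin²(Δλ/2) = 0.066368.
c = 2·atan2(√a, √(1−a)) = 0.52112 rad → d = 6371·c ≈ 3320.04 km.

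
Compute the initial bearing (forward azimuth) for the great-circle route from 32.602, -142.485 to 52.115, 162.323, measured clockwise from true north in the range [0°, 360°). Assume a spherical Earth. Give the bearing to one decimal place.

Δλ = 162.323 − -142.485 = 304.808°; wrapped into (−180°, 180°]: -55.192°.
θ = atan2( sin Δλ · cos φ₂ , cos φ₁ · sin φ₂ − sin φ₁ · cos φ₂ · cos Δλ )
  = atan2(-0.50420, 0.47602) = -46.647° → normalised to [0°, 360°): 313.353°.

313.4°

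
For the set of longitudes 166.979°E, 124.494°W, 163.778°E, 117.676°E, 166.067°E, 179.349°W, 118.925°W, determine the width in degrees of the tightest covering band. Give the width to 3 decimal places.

123.399°

Sort the longitudes: -179.349°, -124.494°, -118.925°, +117.676°, +163.778°, +166.067°, +166.979°.
Eastward gaps between consecutive values (wrapping around): 54.855°, 5.569°, 236.601°, 46.102°, 2.289°, 0.912°, 13.672°.
Largest gap = 236.601° ⇒ minimal covering band is its complement: 360° − 236.601° = 123.399°.
Band runs from +117.676° eastward to -118.925°, crossing the antimeridian.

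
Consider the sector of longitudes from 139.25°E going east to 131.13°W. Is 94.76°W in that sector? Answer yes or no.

Band width going east from +139.25° to -131.13°: ((-131.13 − 139.25) mod 360) = 89.62°.
Offset of -94.76° east of the west edge: ((-94.76 − 139.25) mod 360) = 125.99°.
125.99° > 89.62° ⇒ outside.

No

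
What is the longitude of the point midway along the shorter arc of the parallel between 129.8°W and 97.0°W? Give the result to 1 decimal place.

113.4°W

Signed shortest Δλ from -129.8° to -97.0° is +32.8°.
Midpoint longitude = -129.8° + (+32.8°)/2 = -129.8° + 16.4° = -113.4°.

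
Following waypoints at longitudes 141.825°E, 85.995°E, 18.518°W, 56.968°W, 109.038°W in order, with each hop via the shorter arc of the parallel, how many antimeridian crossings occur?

0

Leg 1: +141.825° → +85.995°, shortest Δλ = -55.83° (west) — does not cross 180°.
Leg 2: +85.995° → -18.518°, shortest Δλ = -104.513° (west) — does not cross 180°.
Leg 3: -18.518° → -56.968°, shortest Δλ = -38.45° (west) — does not cross 180°.
Leg 4: -56.968° → -109.038°, shortest Δλ = -52.07° (west) — does not cross 180°.
Total crossings: 0.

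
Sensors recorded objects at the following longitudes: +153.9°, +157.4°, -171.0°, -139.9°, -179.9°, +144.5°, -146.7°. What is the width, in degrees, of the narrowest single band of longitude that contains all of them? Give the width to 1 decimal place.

75.6°

Sort the longitudes: -179.9°, -171.0°, -146.7°, -139.9°, +144.5°, +153.9°, +157.4°.
Eastward gaps between consecutive values (wrapping around): 8.9°, 24.3°, 6.8°, 284.4°, 9.4°, 3.5°, 22.7°.
Largest gap = 284.4° ⇒ minimal covering band is its complement: 360° − 284.4° = 75.6°.
Band runs from +144.5° eastward to -139.9°, crossing the antimeridian.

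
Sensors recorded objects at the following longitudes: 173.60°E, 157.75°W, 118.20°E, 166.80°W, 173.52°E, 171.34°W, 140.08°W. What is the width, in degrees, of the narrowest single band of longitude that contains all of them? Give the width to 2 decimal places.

101.72°

Sort the longitudes: -171.34°, -166.80°, -157.75°, -140.08°, +118.20°, +173.52°, +173.60°.
Eastward gaps between consecutive values (wrapping around): 4.54°, 9.05°, 17.67°, 258.28°, 55.32°, 0.08°, 15.06°.
Largest gap = 258.28° ⇒ minimal covering band is its complement: 360° − 258.28° = 101.72°.
Band runs from +118.20° eastward to -140.08°, crossing the antimeridian.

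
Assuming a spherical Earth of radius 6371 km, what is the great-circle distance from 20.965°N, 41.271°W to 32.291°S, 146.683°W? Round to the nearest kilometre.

12636 km

Δλ = -146.683 − -41.271 = -105.412°.
Δφ = -32.291 − 20.965 = -53.256°.
a = sin²(Δφ/2) + cos φ₁ · cos φ₂ · sin²(Δλ/2) = 0.700464.
c = 2·atan2(√a, √(1−a)) = 1.98333 rad → d = 6371·c ≈ 12635.77 km.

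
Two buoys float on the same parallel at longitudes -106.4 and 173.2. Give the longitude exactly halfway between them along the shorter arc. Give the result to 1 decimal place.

Signed shortest Δλ from -106.4° to +173.2° is -80.4°.
Midpoint longitude = -106.4° + (-80.4°)/2 = -106.4° − 40.2° = -146.6°.
(The naïve average (-106.4 + +173.2)/2 = 33.4° is on the wrong side of the globe.)

-146.6°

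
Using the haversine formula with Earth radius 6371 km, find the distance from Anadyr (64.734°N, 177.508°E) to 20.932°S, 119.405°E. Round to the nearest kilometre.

10725 km

Δλ = 119.405 − 177.508 = -58.103°.
Δφ = -20.932 − 64.734 = -85.666°.
a = sin²(Δφ/2) + cos φ₁ · cos φ₂ · sin²(Δλ/2) = 0.556218.
c = 2·atan2(√a, √(1−a)) = 1.68347 rad → d = 6371·c ≈ 10725.40 km.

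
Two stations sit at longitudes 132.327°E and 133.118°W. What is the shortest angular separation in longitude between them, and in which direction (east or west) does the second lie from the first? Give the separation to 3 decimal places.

Raw difference: -133.118 − 132.327 = -265.445°.
Normalise into (−180°, 180°]: -265.445° + 360° = 94.555°.
Positive ⇒ the second point lies to the east; separation 94.555°.

94.555° east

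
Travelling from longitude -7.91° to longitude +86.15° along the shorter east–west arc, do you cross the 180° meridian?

Signed shortest Δλ = ((86.15 − -7.91 + 180) mod 360) − 180 = 94.06°.
Going east by 94.06° from -7.91° reaches +86.15° without touching 180°.

No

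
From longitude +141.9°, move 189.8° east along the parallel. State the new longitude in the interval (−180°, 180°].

Start at +141.9°; shift +189.8° → +331.7°.
+331.7° lies outside (−180°, 180°]; subtract 360° → -28.3°.

-28.3°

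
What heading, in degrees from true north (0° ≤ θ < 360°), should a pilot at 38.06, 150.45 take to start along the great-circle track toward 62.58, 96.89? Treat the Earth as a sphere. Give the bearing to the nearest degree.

325°

Δλ = 96.89 − 150.45 = -53.56°.
θ = atan2( sin Δλ · cos φ₂ , cos φ₁ · sin φ₂ − sin φ₁ · cos φ₂ · cos Δλ )
  = atan2(-0.37047, 0.53028) = -34.939° → normalised to [0°, 360°): 325.061°.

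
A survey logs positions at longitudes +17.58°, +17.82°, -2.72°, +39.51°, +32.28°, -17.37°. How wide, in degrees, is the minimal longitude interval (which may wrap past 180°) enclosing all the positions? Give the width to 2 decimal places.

56.88°

Sort the longitudes: -17.37°, -2.72°, +17.58°, +17.82°, +32.28°, +39.51°.
Eastward gaps between consecutive values (wrapping around): 14.65°, 20.30°, 0.24°, 14.46°, 7.23°, 303.12°.
Largest gap = 303.12° ⇒ minimal covering band is its complement: 360° − 303.12° = 56.88°.
Band runs from -17.37° eastward to +39.51°.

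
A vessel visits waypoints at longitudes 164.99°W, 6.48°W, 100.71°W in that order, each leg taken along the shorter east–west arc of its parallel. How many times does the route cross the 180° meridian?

0

Leg 1: -164.99° → -6.48°, shortest Δλ = 158.51° (east) — does not cross 180°.
Leg 2: -6.48° → -100.71°, shortest Δλ = -94.23° (west) — does not cross 180°.
Total crossings: 0.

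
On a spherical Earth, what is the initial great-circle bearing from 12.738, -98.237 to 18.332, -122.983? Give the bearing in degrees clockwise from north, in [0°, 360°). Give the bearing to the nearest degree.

Δλ = -122.983 − -98.237 = -24.746°.
θ = atan2( sin Δλ · cos φ₂ , cos φ₁ · sin φ₂ − sin φ₁ · cos φ₂ · cos Δλ )
  = atan2(-0.39735, 0.11670) = -73.633° → normalised to [0°, 360°): 286.367°.

286°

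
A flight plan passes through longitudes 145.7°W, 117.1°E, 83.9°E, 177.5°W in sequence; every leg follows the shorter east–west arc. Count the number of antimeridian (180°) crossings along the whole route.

2

Leg 1: -145.7° → +117.1°, shortest Δλ = -97.2° (west) — crosses 180°.
Leg 2: +117.1° → +83.9°, shortest Δλ = -33.2° (west) — does not cross 180°.
Leg 3: +83.9° → -177.5°, shortest Δλ = 98.6° (east) — crosses 180°.
Total crossings: 2.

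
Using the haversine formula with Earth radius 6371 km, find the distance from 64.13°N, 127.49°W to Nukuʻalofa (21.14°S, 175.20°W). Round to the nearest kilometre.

Δλ = -175.20 − -127.49 = -47.71°.
Δφ = -21.14 − 64.13 = -85.27°.
a = sin²(Δφ/2) + cos φ₁ · cos φ₂ · sin²(Δλ/2) = 0.525333.
c = 2·atan2(√a, √(1−a)) = 1.62148 rad → d = 6371·c ≈ 10330.47 km.

10330 km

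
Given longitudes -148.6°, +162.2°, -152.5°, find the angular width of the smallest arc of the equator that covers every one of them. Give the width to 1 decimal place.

49.2°

Sort the longitudes: -152.5°, -148.6°, +162.2°.
Eastward gaps between consecutive values (wrapping around): 3.9°, 310.8°, 45.3°.
Largest gap = 310.8° ⇒ minimal covering band is its complement: 360° − 310.8° = 49.2°.
Band runs from +162.2° eastward to -148.6°, crossing the antimeridian.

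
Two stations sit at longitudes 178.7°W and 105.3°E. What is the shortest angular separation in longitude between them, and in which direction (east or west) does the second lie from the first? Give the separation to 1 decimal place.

Raw difference: 105.3 − -178.7 = 284.0°.
Normalise into (−180°, 180°]: 284.0° − 360° = -76.0°.
Negative ⇒ the second point lies to the west; separation 76.0°.

76.0° west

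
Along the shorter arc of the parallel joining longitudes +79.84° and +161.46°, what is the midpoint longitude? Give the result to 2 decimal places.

Signed shortest Δλ from +79.84° to +161.46° is +81.62°.
Midpoint longitude = +79.84° + (+81.62°)/2 = +79.84° + 40.81° = +120.65°.

+120.65°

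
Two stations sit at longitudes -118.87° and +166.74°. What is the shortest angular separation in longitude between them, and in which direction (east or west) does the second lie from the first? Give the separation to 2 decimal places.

74.39° west

Raw difference: 166.74 − -118.87 = 285.61°.
Normalise into (−180°, 180°]: 285.61° − 360° = -74.39°.
Negative ⇒ the second point lies to the west; separation 74.39°.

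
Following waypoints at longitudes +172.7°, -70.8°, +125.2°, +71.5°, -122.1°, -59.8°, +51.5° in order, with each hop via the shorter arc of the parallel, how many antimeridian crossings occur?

Leg 1: +172.7° → -70.8°, shortest Δλ = 116.5° (east) — crosses 180°.
Leg 2: -70.8° → +125.2°, shortest Δλ = -164.0° (west) — crosses 180°.
Leg 3: +125.2° → +71.5°, shortest Δλ = -53.7° (west) — does not cross 180°.
Leg 4: +71.5° → -122.1°, shortest Δλ = 166.4° (east) — crosses 180°.
Leg 5: -122.1° → -59.8°, shortest Δλ = 62.3° (east) — does not cross 180°.
Leg 6: -59.8° → +51.5°, shortest Δλ = 111.3° (east) — does not cross 180°.
Total crossings: 3.

3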